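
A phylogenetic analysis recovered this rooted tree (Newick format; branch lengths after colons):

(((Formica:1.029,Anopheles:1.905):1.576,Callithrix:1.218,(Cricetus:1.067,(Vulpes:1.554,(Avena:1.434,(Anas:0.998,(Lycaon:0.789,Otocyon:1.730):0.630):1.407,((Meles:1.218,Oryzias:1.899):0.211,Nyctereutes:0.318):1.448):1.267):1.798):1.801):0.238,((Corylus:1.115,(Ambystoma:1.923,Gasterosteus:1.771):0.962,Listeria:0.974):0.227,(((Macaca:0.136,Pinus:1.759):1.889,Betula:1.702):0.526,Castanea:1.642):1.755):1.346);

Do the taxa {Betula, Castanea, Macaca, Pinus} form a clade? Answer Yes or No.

Yes

The most recent common ancestor of these taxa subtends (((Macaca,Pinus),Betula),Castanea).
That clade has exactly 4 tips — every listed taxon and nothing else — so the group is monophyletic.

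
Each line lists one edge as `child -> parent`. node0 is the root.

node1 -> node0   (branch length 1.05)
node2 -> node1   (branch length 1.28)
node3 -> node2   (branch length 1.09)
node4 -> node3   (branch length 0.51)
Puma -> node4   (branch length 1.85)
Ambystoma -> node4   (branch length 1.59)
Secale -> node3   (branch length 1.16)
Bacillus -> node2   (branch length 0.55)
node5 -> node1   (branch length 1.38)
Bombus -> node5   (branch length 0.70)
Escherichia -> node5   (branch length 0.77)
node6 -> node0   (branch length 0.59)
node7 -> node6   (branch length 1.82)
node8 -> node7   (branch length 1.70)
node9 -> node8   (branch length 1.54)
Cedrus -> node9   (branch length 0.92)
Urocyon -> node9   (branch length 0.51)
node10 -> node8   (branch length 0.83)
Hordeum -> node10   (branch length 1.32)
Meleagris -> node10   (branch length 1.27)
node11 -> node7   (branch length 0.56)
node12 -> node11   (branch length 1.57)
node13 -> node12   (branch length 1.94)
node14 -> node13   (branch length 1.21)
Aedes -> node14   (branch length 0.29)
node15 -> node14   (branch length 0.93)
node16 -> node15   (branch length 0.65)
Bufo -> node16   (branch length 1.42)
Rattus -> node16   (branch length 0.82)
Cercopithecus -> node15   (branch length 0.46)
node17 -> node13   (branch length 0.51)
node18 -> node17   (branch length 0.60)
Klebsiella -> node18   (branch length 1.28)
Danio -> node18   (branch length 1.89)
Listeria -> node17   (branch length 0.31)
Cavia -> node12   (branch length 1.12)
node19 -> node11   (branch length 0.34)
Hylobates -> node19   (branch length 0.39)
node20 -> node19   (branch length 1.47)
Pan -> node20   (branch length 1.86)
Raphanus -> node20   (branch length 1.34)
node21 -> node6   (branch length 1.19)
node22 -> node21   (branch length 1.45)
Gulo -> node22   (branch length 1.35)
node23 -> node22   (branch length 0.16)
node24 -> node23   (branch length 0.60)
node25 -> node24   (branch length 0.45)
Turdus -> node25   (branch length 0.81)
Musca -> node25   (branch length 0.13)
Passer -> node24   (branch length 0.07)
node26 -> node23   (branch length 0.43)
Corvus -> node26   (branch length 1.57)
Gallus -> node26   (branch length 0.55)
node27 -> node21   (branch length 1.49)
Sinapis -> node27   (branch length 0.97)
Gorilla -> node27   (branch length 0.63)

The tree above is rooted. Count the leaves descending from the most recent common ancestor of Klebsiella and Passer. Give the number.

The MRCA of Klebsiella and Passer is the node subtending ((((Cedrus,Urocyon),(Hordeum,Meleagris)),((((Aedes,((Bufo,Rattus),Cercopithecus)),((Klebsiella,Danio),Listeria)),Cavia),(Hylobates,(Pan,Raphanus)))),((Gulo,(((Turdus,Musca),Passer),(Corvus,Gallus))),(Sinapis,Gorilla))).
That clade contains 23 terminal taxa: Aedes, Bufo, Cavia, Cedrus, Cercopithecus, Corvus, Danio, Gallus, Gorilla, Gulo, Hordeum, Hylobates, Klebsiella, Listeria, Meleagris, Musca, Pan, Passer, Raphanus, Rattus, Sinapis, Turdus, Urocyon.

23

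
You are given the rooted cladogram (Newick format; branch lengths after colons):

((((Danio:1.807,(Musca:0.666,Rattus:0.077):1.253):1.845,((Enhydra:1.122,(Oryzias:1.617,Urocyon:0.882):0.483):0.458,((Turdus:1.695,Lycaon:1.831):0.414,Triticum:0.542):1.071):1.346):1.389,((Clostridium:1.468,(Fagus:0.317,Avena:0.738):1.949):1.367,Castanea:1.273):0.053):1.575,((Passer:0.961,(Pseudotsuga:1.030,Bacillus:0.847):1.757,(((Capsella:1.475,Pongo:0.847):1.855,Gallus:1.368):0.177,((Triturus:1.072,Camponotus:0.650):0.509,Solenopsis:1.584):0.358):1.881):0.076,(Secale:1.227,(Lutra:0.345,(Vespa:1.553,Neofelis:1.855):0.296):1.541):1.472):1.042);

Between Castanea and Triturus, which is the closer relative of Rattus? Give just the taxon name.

Castanea

The MRCA of Rattus and Castanea subtends (((Danio,(Musca,Rattus)),((Enhydra,(Oryzias,Urocyon)),((Turdus,Lycaon),Triticum))),((Clostridium,(Fagus,Avena)),Castanea)) (13 taxa).
The MRCA of Rattus and Triturus is the root, subtending the entire tree (26 taxa).
The first is nested inside the second, so Rattus shares a more recent common ancestor with Castanea.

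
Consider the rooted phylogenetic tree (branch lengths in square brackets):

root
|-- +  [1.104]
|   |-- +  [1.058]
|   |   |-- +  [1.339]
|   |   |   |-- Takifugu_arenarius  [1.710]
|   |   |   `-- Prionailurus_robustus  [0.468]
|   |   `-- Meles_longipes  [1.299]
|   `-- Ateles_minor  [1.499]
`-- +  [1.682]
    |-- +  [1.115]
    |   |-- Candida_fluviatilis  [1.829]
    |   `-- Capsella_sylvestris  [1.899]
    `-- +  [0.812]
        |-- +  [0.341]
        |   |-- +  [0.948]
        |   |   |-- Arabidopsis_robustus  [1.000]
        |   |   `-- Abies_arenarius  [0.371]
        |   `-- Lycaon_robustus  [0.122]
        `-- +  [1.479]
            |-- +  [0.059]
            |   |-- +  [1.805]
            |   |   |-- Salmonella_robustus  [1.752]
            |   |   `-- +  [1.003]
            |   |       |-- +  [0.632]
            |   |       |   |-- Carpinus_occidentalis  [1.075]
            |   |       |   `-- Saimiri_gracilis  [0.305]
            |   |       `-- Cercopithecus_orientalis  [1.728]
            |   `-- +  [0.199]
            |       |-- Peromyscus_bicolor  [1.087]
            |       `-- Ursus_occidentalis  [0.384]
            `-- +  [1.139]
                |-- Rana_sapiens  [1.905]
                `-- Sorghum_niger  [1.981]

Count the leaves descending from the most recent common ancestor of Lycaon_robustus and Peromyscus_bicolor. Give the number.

11

The MRCA of Lycaon_robustus and Peromyscus_bicolor is the node subtending (((Arabidopsis_robustus,Abies_arenarius),Lycaon_robustus),(((Salmonella_robustus,((Carpinus_occidentalis,Saimiri_gracilis),Cercopithecus_orientalis)),(Peromyscus_bicolor,Ursus_occidentalis)),(Rana_sapiens,Sorghum_niger))).
That clade contains 11 terminal taxa: Abies_arenarius, Arabidopsis_robustus, Carpinus_occidentalis, Cercopithecus_orientalis, Lycaon_robustus, Peromyscus_bicolor, Rana_sapiens, Saimiri_gracilis, Salmonella_robustus, Sorghum_niger, Ursus_occidentalis.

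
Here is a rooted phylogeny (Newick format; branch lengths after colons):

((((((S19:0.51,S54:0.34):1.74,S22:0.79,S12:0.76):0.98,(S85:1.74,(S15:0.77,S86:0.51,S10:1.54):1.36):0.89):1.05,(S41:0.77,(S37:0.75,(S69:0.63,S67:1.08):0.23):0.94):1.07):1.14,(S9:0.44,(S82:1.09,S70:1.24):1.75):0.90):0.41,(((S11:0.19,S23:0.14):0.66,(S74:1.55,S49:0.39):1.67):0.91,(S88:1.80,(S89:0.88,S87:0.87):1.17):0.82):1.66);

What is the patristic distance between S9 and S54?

6.59

The path runs S9 → … → MRCA → … → S54; the MRCA is the node subtending (((((S19,S54),S22,S12),(S85,(S15,S86,S10))),(S41,(S37,(S69,S67)))),(S9,(S82,S70))).
Branch lengths along that path: 0.44 + 0.90 + 1.14 + 1.05 + 0.98 + 1.74 + 0.34 = 6.59.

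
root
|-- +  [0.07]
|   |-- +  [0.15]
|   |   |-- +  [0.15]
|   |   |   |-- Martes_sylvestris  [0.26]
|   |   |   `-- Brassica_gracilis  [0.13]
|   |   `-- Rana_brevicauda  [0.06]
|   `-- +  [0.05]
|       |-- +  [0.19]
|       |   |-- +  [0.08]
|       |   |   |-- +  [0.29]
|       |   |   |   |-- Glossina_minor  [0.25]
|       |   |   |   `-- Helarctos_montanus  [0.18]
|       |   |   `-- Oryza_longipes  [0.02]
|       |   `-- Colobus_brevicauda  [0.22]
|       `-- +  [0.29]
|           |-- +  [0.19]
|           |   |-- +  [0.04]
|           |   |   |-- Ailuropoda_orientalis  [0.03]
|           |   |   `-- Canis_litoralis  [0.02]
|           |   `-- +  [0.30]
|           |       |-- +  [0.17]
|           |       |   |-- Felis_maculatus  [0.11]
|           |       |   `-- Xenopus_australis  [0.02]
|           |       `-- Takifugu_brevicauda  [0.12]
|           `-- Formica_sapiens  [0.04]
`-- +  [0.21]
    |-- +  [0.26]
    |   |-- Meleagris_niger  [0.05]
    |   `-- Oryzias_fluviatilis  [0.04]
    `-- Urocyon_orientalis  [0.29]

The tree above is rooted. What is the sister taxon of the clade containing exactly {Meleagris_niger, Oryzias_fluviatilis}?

Urocyon_orientalis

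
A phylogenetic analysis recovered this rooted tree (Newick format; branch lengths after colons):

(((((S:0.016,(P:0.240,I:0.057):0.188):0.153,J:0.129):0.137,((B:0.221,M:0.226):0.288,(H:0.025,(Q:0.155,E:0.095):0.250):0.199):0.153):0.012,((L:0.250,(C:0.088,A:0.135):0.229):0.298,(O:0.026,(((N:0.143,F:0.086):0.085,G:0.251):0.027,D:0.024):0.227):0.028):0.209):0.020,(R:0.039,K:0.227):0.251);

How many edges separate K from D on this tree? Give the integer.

7

The MRCA of K and D is the root of the tree.
From K up to that node: 2 branches. From D up to the same node: 5 branches. Total: 2 + 5 = 7.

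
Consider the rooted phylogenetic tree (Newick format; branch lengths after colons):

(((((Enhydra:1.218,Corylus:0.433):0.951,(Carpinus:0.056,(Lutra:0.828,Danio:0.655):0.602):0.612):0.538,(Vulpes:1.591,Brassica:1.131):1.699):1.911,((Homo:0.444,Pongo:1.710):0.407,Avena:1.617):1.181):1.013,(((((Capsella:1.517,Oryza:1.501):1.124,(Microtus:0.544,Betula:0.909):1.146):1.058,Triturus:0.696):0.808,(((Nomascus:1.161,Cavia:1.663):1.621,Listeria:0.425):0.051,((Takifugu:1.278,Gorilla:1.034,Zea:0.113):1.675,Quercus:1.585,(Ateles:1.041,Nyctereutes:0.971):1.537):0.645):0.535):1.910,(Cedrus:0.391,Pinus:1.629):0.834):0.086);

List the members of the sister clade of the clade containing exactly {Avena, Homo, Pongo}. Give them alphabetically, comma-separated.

Brassica, Carpinus, Corylus, Danio, Enhydra, Lutra, Vulpes

The clade containing exactly {Avena, Homo, Pongo} attaches to the tree at the node subtending ((((Enhydra,Corylus),(Carpinus,(Lutra,Danio))),(Vulpes,Brassica)),((Homo,Pongo),Avena)).
The other lineage descending from that same node — the sister group — is (((Enhydra,Corylus),(Carpinus,(Lutra,Danio))),(Vulpes,Brassica)); its 7 tips in alphabetical order are the answer.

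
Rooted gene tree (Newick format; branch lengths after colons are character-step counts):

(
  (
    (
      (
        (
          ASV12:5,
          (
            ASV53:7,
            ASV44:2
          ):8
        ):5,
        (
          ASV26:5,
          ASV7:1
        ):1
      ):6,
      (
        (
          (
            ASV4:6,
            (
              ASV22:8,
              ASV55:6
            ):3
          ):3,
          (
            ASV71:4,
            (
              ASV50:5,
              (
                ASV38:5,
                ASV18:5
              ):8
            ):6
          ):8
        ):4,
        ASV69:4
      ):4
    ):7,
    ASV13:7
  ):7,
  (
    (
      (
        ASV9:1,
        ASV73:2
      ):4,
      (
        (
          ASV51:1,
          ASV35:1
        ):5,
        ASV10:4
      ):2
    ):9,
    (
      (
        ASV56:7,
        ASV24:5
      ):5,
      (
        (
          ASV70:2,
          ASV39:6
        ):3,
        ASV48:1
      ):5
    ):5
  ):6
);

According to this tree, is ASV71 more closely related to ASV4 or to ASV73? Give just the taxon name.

ASV4

The MRCA of ASV71 and ASV4 subtends ((ASV4,(ASV22,ASV55)),(ASV71,(ASV50,(ASV38,ASV18)))) (7 taxa).
The MRCA of ASV71 and ASV73 is the root, subtending the entire tree (24 taxa).
The first is nested inside the second, so ASV71 shares a more recent common ancestor with ASV4.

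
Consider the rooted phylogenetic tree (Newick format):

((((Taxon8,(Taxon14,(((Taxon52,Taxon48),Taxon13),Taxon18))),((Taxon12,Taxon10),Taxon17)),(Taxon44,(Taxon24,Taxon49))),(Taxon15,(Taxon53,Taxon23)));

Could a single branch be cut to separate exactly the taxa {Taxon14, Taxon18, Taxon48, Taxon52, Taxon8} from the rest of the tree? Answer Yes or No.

No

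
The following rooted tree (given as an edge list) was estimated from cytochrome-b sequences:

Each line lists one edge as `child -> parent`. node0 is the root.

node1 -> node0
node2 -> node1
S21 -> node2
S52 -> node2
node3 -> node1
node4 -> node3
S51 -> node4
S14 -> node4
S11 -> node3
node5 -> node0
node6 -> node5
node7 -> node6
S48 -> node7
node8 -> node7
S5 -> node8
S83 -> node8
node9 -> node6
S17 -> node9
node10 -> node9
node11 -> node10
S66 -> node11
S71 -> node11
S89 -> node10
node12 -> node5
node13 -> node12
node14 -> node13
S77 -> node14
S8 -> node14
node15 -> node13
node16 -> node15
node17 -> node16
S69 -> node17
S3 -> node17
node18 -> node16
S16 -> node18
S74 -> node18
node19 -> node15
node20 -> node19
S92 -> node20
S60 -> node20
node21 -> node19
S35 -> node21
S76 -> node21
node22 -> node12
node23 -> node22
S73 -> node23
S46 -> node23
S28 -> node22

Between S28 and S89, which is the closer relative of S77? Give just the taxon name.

S28

The MRCA of S77 and S28 subtends (((S77,S8),(((S69,S3),(S16,S74)),((S92,S60),(S35,S76)))),((S73,S46),S28)) (13 taxa).
The MRCA of S77 and S89 subtends (((S48,(S5,S83)),(S17,((S66,S71),S89))),(((S77,S8),(((S69,S3),(S16,S74)),((S92,S60),(S35,S76)))),((S73,S46),S28))) (20 taxa).
The first is nested inside the second, so S77 shares a more recent common ancestor with S28.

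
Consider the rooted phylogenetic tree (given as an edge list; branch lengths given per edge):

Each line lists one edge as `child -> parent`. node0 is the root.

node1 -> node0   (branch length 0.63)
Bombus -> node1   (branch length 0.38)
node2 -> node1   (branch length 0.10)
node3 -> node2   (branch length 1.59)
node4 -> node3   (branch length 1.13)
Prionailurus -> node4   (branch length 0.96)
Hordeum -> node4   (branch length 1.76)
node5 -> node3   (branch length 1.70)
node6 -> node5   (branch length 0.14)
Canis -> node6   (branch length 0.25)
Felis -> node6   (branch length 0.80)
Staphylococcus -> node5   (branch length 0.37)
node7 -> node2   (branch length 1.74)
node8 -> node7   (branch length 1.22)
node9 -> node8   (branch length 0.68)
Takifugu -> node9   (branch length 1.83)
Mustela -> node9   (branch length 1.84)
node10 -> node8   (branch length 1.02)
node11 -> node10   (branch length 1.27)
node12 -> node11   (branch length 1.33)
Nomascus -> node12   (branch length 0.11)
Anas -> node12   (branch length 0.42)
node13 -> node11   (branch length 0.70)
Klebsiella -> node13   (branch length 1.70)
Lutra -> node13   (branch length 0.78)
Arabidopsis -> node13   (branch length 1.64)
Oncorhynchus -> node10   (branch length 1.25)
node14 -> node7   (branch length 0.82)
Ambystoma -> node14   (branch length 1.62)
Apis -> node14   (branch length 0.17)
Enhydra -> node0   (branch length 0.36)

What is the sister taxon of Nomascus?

Anas

Nomascus attaches to the tree at the node subtending (Nomascus,Anas).
The other lineage descending from that same node — the sister group — is the single tip Anas.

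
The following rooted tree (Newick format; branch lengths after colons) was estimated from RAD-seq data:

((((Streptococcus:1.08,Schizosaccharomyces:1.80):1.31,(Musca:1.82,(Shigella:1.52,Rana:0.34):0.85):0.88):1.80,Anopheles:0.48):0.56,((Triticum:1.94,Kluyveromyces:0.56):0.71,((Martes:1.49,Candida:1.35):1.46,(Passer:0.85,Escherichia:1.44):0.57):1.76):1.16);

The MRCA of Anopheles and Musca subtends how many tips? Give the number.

The MRCA of Anopheles and Musca is the node subtending (((Streptococcus,Schizosaccharomyces),(Musca,(Shigella,Rana))),Anopheles).
That clade contains 6 terminal taxa: Anopheles, Musca, Rana, Schizosaccharomyces, Shigella, Streptococcus.

6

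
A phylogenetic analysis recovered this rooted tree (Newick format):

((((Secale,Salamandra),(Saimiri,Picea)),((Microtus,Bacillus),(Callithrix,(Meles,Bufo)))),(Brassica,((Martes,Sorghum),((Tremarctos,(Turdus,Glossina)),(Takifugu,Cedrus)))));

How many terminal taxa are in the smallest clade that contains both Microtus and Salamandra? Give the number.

The MRCA of Microtus and Salamandra is the node subtending (((Secale,Salamandra),(Saimiri,Picea)),((Microtus,Bacillus),(Callithrix,(Meles,Bufo)))).
That clade contains 9 terminal taxa: Bacillus, Bufo, Callithrix, Meles, Microtus, Picea, Saimiri, Salamandra, Secale.

9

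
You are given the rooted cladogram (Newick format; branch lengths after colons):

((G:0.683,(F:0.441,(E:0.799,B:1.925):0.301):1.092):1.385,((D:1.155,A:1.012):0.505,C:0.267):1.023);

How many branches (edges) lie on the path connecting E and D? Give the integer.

The MRCA of E and D is the root of the tree.
From E up to that node: 4 branches. From D up to the same node: 3 branches. Total: 4 + 3 = 7.

7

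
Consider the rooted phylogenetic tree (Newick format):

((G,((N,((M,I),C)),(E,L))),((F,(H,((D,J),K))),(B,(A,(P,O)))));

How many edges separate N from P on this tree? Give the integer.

9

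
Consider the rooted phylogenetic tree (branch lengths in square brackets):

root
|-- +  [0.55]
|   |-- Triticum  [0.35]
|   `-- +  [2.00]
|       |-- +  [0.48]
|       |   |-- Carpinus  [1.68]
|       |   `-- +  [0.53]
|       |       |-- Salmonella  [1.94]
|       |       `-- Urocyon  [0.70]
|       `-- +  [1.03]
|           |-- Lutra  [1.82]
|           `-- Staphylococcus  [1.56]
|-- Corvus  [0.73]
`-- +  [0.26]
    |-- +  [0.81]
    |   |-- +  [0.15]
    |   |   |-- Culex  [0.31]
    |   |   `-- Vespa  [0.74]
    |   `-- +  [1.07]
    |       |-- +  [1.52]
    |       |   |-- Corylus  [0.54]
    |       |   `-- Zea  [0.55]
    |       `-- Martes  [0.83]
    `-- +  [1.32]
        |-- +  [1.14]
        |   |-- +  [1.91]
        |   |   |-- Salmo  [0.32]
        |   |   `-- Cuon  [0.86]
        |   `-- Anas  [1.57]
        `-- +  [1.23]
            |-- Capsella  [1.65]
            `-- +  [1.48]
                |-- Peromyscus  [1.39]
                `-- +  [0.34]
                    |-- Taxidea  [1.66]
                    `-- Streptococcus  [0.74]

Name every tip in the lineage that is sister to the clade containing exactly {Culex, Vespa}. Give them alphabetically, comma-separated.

Corylus, Martes, Zea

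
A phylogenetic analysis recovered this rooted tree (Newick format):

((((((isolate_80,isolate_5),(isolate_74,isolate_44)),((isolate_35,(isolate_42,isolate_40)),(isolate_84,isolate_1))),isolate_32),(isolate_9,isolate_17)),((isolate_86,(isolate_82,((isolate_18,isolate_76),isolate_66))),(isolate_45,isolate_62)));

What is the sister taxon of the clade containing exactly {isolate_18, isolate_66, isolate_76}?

isolate_82

The clade containing exactly {isolate_18, isolate_66, isolate_76} attaches to the tree at the node subtending (isolate_82,((isolate_18,isolate_76),isolate_66)).
The other lineage descending from that same node — the sister group — is the single tip isolate_82.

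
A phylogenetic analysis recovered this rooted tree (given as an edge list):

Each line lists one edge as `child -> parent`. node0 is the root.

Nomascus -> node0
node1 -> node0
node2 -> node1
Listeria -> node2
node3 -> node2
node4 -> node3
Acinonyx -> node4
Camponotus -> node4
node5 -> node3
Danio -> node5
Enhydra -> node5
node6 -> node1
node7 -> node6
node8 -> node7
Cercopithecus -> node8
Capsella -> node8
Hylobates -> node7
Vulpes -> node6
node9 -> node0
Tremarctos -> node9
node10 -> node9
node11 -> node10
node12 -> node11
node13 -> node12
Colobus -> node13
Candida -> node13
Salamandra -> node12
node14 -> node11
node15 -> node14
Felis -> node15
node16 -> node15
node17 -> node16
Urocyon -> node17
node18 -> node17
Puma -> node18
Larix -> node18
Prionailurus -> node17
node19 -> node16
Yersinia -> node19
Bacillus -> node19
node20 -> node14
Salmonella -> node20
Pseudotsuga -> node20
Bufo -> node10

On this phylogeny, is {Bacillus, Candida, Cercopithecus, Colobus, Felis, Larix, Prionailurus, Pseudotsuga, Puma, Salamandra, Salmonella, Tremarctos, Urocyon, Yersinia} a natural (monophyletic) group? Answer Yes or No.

No

The MRCA of the listed taxa is the root, so the smallest clade containing them is the whole tree.
That clade also contains Acinonyx, Bufo, Camponotus, Capsella, Danio, Enhydra, Hylobates, Listeria, Nomascus, Vulpes, which are not in the proposed group, so the group is not monophyletic.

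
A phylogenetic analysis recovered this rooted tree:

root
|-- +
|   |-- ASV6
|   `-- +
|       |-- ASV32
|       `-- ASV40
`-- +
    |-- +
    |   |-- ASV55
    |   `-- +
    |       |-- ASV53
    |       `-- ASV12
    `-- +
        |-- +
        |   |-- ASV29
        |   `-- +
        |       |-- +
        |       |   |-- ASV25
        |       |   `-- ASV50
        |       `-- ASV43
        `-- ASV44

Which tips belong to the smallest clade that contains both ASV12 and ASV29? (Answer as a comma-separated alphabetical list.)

Tracing ASV12: it sits inside (ASV53,ASV12).
Tracing ASV29: it sits inside (ASV29,((ASV25,ASV50),ASV43)).
The smallest clade enclosing both is ((ASV55,(ASV53,ASV12)),((ASV29,((ASV25,ASV50),ASV43)),ASV44)); the answer is its 8 terminal taxa in alphabetical order.

ASV12, ASV25, ASV29, ASV43, ASV44, ASV50, ASV53, ASV55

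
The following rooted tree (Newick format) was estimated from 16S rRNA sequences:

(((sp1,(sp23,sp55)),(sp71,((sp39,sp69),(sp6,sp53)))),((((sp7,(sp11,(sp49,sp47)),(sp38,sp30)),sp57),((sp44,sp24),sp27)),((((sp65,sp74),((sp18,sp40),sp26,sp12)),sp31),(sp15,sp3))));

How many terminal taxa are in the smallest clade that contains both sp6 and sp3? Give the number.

The MRCA of sp6 and sp3 is the root, so the clade is the entire tree.
That clade contains 27 terminal taxa: sp1, sp11, sp12, sp15, sp18, sp23, sp24, sp26, sp27, sp3, sp30, sp31, sp38, sp39, sp40, sp44, sp47, sp49, sp53, sp55, sp57, sp6, sp65, sp69, sp7, sp71, sp74.

27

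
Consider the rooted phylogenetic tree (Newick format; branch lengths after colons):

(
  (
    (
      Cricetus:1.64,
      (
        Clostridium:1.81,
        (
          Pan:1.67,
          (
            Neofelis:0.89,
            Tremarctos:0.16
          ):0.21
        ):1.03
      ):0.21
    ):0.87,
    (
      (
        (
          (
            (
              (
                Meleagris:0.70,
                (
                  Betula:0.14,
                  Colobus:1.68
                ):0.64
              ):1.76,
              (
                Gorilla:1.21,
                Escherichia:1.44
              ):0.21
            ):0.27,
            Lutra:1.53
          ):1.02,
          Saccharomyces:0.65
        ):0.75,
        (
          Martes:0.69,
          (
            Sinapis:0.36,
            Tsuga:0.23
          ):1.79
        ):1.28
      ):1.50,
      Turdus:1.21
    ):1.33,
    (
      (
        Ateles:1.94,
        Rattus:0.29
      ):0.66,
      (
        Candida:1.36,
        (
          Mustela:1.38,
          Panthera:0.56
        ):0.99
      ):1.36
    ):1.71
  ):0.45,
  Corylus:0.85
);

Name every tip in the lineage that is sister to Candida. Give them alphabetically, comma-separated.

Mustela, Panthera

Candida attaches to the tree at the node subtending (Candida,(Mustela,Panthera)).
The other lineage descending from that same node — the sister group — is (Mustela,Panthera); its 2 tips in alphabetical order are the answer.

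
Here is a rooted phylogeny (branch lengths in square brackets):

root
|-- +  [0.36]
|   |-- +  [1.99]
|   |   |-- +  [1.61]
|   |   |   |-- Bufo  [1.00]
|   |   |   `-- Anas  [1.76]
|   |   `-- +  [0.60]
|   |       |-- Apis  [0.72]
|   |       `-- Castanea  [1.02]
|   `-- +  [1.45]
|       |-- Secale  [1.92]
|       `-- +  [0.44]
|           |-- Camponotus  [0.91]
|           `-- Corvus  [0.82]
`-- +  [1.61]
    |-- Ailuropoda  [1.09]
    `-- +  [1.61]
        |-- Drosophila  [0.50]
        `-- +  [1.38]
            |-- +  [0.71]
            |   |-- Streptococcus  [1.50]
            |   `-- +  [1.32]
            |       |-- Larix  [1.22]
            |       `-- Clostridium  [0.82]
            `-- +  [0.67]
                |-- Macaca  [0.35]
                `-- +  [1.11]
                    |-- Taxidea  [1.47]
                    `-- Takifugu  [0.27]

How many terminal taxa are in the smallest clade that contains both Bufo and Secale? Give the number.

The MRCA of Bufo and Secale is the node subtending (((Bufo,Anas),(Apis,Castanea)),(Secale,(Camponotus,Corvus))).
That clade contains 7 terminal taxa: Anas, Apis, Bufo, Camponotus, Castanea, Corvus, Secale.

7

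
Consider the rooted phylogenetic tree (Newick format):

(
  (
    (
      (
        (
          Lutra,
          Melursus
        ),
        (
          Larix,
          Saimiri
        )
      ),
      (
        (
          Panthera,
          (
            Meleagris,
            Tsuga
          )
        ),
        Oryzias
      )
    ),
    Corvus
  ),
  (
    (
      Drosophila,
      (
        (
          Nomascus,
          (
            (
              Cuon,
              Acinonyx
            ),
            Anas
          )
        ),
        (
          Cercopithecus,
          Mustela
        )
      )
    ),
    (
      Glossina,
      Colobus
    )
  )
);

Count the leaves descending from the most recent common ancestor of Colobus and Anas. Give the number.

9

The MRCA of Colobus and Anas is the node subtending ((Drosophila,((Nomascus,((Cuon,Acinonyx),Anas)),(Cercopithecus,Mustela))),(Glossina,Colobus)).
That clade contains 9 terminal taxa: Acinonyx, Anas, Cercopithecus, Colobus, Cuon, Drosophila, Glossina, Mustela, Nomascus.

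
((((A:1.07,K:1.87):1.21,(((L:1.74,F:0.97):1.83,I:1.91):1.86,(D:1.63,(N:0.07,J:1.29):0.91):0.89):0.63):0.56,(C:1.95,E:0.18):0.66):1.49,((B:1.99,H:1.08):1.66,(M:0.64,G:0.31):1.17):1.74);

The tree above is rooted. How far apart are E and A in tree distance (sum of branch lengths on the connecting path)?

The path runs E → … → MRCA → … → A; the MRCA is the node subtending (((A,K),(((L,F),I),(D,(N,J)))),(C,E)).
Branch lengths along that path: 0.18 + 0.66 + 0.56 + 1.21 + 1.07 = 3.68.

3.68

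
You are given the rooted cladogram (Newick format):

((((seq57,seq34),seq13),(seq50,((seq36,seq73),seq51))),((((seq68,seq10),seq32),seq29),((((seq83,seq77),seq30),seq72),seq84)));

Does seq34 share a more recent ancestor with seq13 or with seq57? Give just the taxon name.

seq57

The MRCA of seq34 and seq57 subtends (seq57,seq34) (2 taxa).
The MRCA of seq34 and seq13 subtends ((seq57,seq34),seq13) (3 taxa).
The first is nested inside the second, so seq34 shares a more recent common ancestor with seq57.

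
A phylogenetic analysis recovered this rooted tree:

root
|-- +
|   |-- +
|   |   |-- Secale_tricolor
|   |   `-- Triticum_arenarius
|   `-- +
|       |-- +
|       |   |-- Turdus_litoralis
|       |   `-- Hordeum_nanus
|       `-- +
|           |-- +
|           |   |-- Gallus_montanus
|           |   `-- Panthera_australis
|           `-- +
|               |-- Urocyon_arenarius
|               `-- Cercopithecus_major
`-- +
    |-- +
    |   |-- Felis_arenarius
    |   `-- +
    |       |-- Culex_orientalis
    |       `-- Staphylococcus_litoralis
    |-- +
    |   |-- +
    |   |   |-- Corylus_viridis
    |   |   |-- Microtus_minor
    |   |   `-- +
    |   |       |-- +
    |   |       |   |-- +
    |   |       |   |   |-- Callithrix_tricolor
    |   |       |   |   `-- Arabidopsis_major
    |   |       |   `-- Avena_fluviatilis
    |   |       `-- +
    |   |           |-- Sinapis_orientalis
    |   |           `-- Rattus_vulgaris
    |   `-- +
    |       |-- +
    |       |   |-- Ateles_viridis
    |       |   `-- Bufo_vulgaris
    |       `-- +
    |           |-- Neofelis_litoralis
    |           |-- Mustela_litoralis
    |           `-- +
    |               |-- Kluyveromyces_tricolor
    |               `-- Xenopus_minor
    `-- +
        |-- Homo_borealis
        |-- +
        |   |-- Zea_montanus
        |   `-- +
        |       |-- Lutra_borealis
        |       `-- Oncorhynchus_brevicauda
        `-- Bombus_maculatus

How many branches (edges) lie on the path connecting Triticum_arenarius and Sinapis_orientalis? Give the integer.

9

The MRCA of Triticum_arenarius and Sinapis_orientalis is the root of the tree.
From Triticum_arenarius up to that node: 3 branches. From Sinapis_orientalis up to the same node: 6 branches. Total: 3 + 6 = 9.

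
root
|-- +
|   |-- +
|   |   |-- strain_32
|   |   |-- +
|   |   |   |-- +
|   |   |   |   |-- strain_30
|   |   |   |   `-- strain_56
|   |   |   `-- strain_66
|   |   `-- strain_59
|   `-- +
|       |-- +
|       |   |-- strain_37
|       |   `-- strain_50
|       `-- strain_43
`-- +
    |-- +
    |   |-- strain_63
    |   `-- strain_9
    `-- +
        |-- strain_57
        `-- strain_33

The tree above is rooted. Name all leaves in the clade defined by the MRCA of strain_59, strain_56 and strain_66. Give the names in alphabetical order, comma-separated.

strain_30, strain_32, strain_56, strain_59, strain_66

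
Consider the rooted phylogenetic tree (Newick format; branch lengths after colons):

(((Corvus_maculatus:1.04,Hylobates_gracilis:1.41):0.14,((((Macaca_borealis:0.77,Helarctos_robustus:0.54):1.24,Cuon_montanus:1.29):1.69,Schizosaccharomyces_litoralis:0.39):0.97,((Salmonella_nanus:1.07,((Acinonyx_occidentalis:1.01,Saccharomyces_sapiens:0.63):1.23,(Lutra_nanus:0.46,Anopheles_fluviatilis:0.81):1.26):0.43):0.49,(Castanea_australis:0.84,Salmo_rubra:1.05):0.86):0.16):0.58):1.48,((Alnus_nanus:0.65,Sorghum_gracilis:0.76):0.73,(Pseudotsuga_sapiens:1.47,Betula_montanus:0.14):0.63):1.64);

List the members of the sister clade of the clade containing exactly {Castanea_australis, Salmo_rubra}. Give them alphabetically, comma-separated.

The clade containing exactly {Castanea_australis, Salmo_rubra} attaches to the tree at the node subtending ((Salmonella_nanus,((Acinonyx_occidentalis,Saccharomyces_sapiens),(Lutra_nanus,Anopheles_fluviatilis))),(Castanea_australis,Salmo_rubra)).
The other lineage descending from that same node — the sister group — is (Salmonella_nanus,((Acinonyx_occidentalis,Saccharomyces_sapiens),(Lutra_nanus,Anopheles_fluviatilis))); its 5 tips in alphabetical order are the answer.

Acinonyx_occidentalis, Anopheles_fluviatilis, Lutra_nanus, Saccharomyces_sapiens, Salmonella_nanus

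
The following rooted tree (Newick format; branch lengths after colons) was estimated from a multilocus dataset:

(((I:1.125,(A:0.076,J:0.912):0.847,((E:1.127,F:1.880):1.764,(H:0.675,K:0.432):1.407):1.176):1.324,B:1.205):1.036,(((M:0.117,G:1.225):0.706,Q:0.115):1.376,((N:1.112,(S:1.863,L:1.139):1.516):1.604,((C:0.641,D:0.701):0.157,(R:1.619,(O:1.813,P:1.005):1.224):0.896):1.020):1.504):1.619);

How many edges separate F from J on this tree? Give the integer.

5

The MRCA of F and J is the node subtending (I,(A,J),((E,F),(H,K))).
From F up to that node: 3 branches. From J up to the same node: 2 branches. Total: 3 + 2 = 5.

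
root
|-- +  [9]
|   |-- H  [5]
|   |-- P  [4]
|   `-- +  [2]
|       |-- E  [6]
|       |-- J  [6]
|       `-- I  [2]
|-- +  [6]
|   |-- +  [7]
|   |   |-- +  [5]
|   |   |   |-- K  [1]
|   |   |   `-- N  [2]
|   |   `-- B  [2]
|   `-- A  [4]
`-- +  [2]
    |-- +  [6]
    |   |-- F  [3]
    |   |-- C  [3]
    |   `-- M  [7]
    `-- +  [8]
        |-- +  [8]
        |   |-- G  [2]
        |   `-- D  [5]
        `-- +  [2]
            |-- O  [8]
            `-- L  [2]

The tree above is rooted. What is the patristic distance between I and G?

The path runs I → … → MRCA → … → G; the MRCA is the root of the tree.
Branch lengths along that path: 2 + 2 + 9 + 2 + 8 + 8 + 2 = 33.

33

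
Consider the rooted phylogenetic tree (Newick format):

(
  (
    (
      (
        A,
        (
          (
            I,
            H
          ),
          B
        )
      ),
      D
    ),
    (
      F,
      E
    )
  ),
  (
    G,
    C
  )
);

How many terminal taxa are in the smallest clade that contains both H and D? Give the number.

5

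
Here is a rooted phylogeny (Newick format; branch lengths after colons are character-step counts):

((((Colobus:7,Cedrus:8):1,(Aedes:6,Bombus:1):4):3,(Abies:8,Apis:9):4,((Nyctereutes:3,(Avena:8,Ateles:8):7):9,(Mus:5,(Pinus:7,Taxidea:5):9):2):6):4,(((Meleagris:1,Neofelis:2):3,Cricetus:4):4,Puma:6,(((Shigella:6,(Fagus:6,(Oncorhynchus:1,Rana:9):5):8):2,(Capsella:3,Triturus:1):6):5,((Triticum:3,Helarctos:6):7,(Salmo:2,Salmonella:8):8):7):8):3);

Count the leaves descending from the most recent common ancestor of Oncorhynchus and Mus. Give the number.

26

The MRCA of Oncorhynchus and Mus is the root, so the clade is the entire tree.
That clade contains 26 terminal taxa: Abies, Aedes, Apis, Ateles, Avena, Bombus, Capsella, Cedrus, Colobus, Cricetus, Fagus, Helarctos, Meleagris, Mus, Neofelis, Nyctereutes, Oncorhynchus, Pinus, Puma, Rana, Salmo, Salmonella, Shigella, Taxidea, Triticum, Triturus.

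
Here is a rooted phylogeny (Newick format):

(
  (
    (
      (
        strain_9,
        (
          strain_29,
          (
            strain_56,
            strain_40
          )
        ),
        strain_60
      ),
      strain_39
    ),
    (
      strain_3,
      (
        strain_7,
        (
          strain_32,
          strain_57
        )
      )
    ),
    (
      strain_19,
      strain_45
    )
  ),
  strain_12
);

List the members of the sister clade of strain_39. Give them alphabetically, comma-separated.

strain_29, strain_40, strain_56, strain_60, strain_9

strain_39 attaches to the tree at the node subtending ((strain_9,(strain_29,(strain_56,strain_40)),strain_60),strain_39).
The other lineage descending from that same node — the sister group — is (strain_9,(strain_29,(strain_56,strain_40)),strain_60); its 5 tips in alphabetical order are the answer.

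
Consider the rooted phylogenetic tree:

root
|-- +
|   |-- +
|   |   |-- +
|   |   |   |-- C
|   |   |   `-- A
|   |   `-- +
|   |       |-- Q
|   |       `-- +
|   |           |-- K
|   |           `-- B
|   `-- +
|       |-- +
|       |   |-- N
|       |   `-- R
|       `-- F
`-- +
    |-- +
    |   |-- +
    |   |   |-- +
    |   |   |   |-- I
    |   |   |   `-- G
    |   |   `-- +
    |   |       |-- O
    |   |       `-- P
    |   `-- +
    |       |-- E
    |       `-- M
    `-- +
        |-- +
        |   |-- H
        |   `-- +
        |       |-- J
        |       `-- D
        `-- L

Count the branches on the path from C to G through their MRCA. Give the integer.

The MRCA of C and G is the root of the tree.
From C up to that node: 4 branches. From G up to the same node: 5 branches. Total: 4 + 5 = 9.

9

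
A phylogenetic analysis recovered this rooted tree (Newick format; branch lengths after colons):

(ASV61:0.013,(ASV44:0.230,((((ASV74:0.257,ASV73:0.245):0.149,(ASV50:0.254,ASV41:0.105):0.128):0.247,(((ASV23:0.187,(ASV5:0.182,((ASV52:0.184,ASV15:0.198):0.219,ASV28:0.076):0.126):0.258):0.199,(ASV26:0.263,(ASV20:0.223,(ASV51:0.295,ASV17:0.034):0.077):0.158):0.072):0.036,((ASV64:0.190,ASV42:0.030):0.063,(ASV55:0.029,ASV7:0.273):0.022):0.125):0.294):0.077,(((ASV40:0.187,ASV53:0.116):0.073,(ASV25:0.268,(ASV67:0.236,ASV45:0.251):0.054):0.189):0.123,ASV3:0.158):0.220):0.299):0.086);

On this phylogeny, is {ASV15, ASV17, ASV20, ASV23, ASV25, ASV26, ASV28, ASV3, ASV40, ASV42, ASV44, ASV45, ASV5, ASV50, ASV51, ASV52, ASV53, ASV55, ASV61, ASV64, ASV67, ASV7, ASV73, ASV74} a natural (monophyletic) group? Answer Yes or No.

The MRCA of the listed taxa is the root, so the smallest clade containing them is the whole tree.
That clade also contains ASV41, which is not in the proposed group, so the group is not monophyletic.

No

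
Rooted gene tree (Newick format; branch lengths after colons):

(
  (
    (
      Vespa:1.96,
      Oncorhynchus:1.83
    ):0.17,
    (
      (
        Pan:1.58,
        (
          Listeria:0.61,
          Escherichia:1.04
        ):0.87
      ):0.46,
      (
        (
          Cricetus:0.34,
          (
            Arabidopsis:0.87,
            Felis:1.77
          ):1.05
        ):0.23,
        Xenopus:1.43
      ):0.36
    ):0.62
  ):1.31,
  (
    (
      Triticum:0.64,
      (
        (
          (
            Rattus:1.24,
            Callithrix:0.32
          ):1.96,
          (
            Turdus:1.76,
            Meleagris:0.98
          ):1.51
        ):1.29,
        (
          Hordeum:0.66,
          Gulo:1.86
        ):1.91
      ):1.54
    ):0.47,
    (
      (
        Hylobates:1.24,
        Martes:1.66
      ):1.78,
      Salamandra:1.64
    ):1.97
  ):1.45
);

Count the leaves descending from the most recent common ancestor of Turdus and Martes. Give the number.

10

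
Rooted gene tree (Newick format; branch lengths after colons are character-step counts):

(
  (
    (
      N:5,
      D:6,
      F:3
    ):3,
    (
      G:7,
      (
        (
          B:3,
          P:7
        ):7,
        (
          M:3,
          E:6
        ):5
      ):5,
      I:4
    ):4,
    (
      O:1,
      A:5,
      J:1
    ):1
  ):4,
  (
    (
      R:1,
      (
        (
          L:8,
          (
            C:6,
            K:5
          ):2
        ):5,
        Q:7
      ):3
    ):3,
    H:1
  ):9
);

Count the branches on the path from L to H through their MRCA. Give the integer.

5

The MRCA of L and H is the node subtending ((R,((L,(C,K)),Q)),H).
From L up to that node: 4 branches. From H up to the same node: 1 branch. Total: 4 + 1 = 5.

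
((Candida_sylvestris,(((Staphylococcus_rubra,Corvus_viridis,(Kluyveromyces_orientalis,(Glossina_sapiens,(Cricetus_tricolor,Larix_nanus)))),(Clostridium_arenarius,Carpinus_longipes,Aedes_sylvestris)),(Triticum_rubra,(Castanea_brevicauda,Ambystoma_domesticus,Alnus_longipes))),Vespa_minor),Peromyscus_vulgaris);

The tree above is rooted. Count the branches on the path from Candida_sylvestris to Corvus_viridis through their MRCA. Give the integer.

The MRCA of Candida_sylvestris and Corvus_viridis is the node subtending (Candida_sylvestris,(((Staphylococcus_rubra,Corvus_viridis,(Kluyveromyces_orientalis,(Glossina_sapiens,(Cricetus_tricolor,Larix_nanus)))),(Clostridium_arenarius,Carpinus_longipes,Aedes_sylvestris)),(Triticum_rubra,(Castanea_brevicauda,Ambystoma_domesticus,Alnus_longipes))),Vespa_minor).
From Candida_sylvestris up to that node: 1 branch. From Corvus_viridis up to the same node: 4 branches. Total: 1 + 4 = 5.

5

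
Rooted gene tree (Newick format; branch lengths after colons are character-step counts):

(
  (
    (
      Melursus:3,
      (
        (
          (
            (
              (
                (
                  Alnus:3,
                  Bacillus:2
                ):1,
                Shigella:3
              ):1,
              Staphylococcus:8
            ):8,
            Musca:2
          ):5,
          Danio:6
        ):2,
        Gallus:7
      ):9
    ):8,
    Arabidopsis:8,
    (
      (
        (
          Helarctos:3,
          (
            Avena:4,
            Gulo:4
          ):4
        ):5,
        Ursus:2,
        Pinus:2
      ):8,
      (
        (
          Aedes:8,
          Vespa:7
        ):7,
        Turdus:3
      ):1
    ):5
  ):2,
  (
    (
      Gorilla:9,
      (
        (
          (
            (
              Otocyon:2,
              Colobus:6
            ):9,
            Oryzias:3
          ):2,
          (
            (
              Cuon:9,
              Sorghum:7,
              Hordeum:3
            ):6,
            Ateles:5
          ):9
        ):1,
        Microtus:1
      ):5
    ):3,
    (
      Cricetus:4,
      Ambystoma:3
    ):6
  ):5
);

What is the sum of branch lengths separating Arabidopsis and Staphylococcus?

48

The path runs Arabidopsis → … → MRCA → … → Staphylococcus; the MRCA is the node subtending ((Melursus,((((((Alnus,Bacillus),Shigella),Staphylococcus),Musca),Danio),Gallus)),Arabidopsis,(((Helarctos,(Avena,Gulo)),Ursus,Pinus),((Aedes,Vespa),Turdus))).
Branch lengths along that path: 8 + 8 + 9 + 2 + 5 + 8 + 8 = 48.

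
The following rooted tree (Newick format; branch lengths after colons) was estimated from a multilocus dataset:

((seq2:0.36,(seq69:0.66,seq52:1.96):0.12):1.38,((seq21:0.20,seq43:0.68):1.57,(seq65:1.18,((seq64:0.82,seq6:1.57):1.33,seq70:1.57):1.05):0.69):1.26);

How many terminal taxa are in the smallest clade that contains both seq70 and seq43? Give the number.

6

The MRCA of seq70 and seq43 is the node subtending ((seq21,seq43),(seq65,((seq64,seq6),seq70))).
That clade contains 6 terminal taxa: seq21, seq43, seq6, seq64, seq65, seq70.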